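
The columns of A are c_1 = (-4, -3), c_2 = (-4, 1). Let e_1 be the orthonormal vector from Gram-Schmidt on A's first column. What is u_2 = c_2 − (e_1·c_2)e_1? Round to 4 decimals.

u_2 = (-1.9200, 2.5600)

c_1 = (-4, -3); ‖c_1‖ = 5.0000, so e_1 = (-0.8000, -0.6000).
e_1·c_2 = (-0.8000)·(-4) + (-0.6000)·1 = 2.6000.
u_2 = c_2 − 2.6000·e_1 = (-1.9200, 2.5600).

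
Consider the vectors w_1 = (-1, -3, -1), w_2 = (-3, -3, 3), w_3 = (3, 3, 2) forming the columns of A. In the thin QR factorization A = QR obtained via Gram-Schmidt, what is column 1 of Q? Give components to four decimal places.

e_1 = (-0.3015, -0.9045, -0.3015)

w_1 = (-1, -3, -1); ‖w_1‖ = 3.3166, so e_1 = (-0.3015, -0.9045, -0.3015).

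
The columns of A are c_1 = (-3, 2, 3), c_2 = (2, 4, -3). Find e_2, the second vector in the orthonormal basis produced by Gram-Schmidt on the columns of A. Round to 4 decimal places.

c_1 = (-3, 2, 3); ‖c_1‖ = 4.6904, so e_1 = (-0.6396, 0.4264, 0.6396).
e_1·c_2 = (-0.6396)·2 + 0.4264·4 + 0.6396·(-3) = -1.4924.
u_2 = c_2 + 1.4924·e_1 = (1.0455, 4.6364, -2.0455).
‖u_2‖ = 5.1742, so e_2 = (0.2020, 0.8960, -0.3953).

e_2 = (0.2020, 0.8960, -0.3953)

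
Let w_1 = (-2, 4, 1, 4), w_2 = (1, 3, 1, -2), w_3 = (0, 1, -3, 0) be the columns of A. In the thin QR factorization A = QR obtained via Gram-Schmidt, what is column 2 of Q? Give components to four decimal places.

e_2 = (0.3025, 0.6965, 0.2392, -0.6051)

w_1 = (-2, 4, 1, 4); ‖w_1‖ = 6.0828, so e_1 = (-0.3288, 0.6576, 0.1644, 0.6576).
e_1·w_2 = (-0.3288)·1 + 0.6576·3 + 0.1644·1 + 0.6576·(-2) = 0.4932.
u_2 = w_2 − 0.4932·e_1 = (1.1622, 2.6757, 0.9189, -2.3243).
‖u_2‖ = 3.8415, so e_2 = (0.3025, 0.6965, 0.2392, -0.6051).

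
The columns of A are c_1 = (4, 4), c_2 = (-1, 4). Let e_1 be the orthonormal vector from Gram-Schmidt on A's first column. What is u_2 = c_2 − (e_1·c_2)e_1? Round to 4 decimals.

c_1 = (4, 4); ‖c_1‖ = 5.6569, so e_1 = (0.7071, 0.7071).
e_1·c_2 = 0.7071·(-1) + 0.7071·4 = 2.1213.
u_2 = c_2 − 2.1213·e_1 = (-2.5000, 2.5000).

u_2 = (-2.5000, 2.5000)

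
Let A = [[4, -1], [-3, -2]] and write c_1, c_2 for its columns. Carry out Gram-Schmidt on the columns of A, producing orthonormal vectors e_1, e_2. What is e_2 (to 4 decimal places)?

c_1 = (4, -3); ‖c_1‖ = 5.0000, so e_1 = (0.8000, -0.6000).
e_1·c_2 = 0.8000·(-1) + (-0.6000)·(-2) = 0.4000.
u_2 = c_2 − 0.4000·e_1 = (-1.3200, -1.7600).
‖u_2‖ = 2.2000, so e_2 = (-0.6000, -0.8000).

e_2 = (-0.6000, -0.8000)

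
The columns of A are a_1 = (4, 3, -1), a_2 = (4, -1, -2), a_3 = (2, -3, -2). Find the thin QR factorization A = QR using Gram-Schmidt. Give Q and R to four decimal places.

Q = [[0.7845, 0.4816, -0.3907], [0.5883, -0.7772, 0.2233], [-0.1961, -0.4050, -0.8930]], R = [[5.0990, 2.9417, 0.1961], [0.0000, 3.5137, 4.1048], [0.0000, 0.0000, 0.3349]]

a_1 = (4, 3, -1); ‖a_1‖ = 5.0990, so e_1 = (0.7845, 0.5883, -0.1961).
e_1·a_2 = 0.7845·4 + 0.5883·(-1) + (-0.1961)·(-2) = 2.9417.
u_2 = a_2 − 2.9417·e_1 = (1.6923, -2.7308, -1.4231).
‖u_2‖ = 3.5137, so e_2 = (0.4816, -0.7772, -0.4050).
e_1·a_3 = 0.7845·2 + 0.5883·(-3) + (-0.1961)·(-2) = 0.1961; e_2·a_3 = 0.4816·2 + (-0.7772)·(-3) + (-0.4050)·(-2) = 4.1048.
u_3 = a_3 − 0.1961·e_1 − 4.1048·e_2 = (-0.1308, 0.0748, -0.2991).
‖u_3‖ = 0.3349, so e_3 = (-0.3907, 0.2233, -0.8930).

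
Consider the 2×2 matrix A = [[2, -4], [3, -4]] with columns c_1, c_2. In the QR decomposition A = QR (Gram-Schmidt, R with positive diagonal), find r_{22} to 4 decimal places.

c_1 = (2, 3); ‖c_1‖ = 3.6056, so e_1 = (0.5547, 0.8321).
e_1·c_2 = 0.5547·(-4) + 0.8321·(-4) = -5.5470.
u_2 = c_2 + 5.5470·e_1 = (-0.9231, 0.6154).
r_{22} = ‖u_2‖ = 1.1094.

r_{22} = 1.1094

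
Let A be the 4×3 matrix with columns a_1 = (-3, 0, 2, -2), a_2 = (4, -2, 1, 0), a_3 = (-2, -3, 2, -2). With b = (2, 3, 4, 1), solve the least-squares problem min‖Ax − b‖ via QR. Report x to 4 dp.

x = (2.5902, 1.5191, -2.0601)

a_1 = (-3, 0, 2, -2); ‖a_1‖ = 4.1231, so e_1 = (-0.7276, 0.0000, 0.4851, -0.4851).
e_1·a_2 = (-0.7276)·4 + 0.0000·(-2) + 0.4851·1 + (-0.4851)·0 = -2.4254.
u_2 = a_2 + 2.4254·e_1 = (2.2353, -2.0000, 2.1765, -1.1765).
‖u_2‖ = 3.8881, so e_2 = (0.5749, -0.5144, 0.5598, -0.3026).
e_1·a_3 = (-0.7276)·(-2) + 0.0000·(-3) + 0.4851·2 + (-0.4851)·(-2) = 3.3955; e_2·a_3 = 0.5749·(-2) + (-0.5144)·(-3) + 0.5598·2 + (-0.3026)·(-2) = 2.1181.
u_3 = a_3 − 3.3955·e_1 − 2.1181·e_2 = (-0.7471, -1.9105, -0.8327, 0.2879).
‖u_3‖ = 2.2326, so e_3 = (-0.3346, -0.8557, -0.3730, 0.1290).
Qᵀb = (0.0000, 1.5432, -4.5994).
Back-substitute: x_3 = -4.5994/2.2326 = -2.0601.
x_2 = (1.5432 − 2.1181·(-2.0601))/3.8881 = 1.5191.
x_1 = (0.0000 + 2.4254·1.5191 − 3.3955·(-2.0601))/4.1231 = 2.5902.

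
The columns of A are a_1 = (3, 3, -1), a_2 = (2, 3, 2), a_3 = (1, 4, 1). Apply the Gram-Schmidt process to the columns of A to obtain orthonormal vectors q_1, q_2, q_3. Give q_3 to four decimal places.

q_3 = (-0.7252, 0.6447, -0.2417)

a_1 = (3, 3, -1); ‖a_1‖ = 4.3589, so q_1 = (0.6882, 0.6882, -0.2294).
q_1·a_2 = 0.6882·2 + 0.6882·3 + (-0.2294)·2 = 2.9824.
u_2 = a_2 − 2.9824·q_1 = (-0.0526, 0.9474, 2.6842).
‖u_2‖ = 2.8470, so q_2 = (-0.0185, 0.3328, 0.9428).
q_1·a_3 = 0.6882·1 + 0.6882·4 + (-0.2294)·1 = 3.2118; q_2·a_3 = (-0.0185)·1 + 0.3328·4 + 0.9428·1 = 2.2554.
u_3 = a_3 − 3.2118·q_1 − 2.2554·q_2 = (-1.1688, 1.0390, -0.3896).
‖u_3‖ = 1.6116, so q_3 = (-0.7252, 0.6447, -0.2417).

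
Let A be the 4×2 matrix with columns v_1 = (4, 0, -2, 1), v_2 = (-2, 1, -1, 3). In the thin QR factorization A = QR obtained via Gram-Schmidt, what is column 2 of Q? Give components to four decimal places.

v_1 = (4, 0, -2, 1); ‖v_1‖ = 4.5826, so q_1 = (0.8729, 0.0000, -0.4364, 0.2182).
q_1·v_2 = 0.8729·(-2) + 0.0000·1 + (-0.4364)·(-1) + 0.2182·3 = -0.6547.
u_2 = v_2 + 0.6547·q_1 = (-1.4286, 1.0000, -1.2857, 3.1429).
‖u_2‖ = 3.8173, so q_2 = (-0.3742, 0.2620, -0.3368, 0.8233).

q_2 = (-0.3742, 0.2620, -0.3368, 0.8233)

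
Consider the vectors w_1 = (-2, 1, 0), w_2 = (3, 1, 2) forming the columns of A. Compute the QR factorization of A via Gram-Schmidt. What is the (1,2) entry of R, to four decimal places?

e_1 = w_1/‖w_1‖ = (-2, 1, 0)/2.2361 = (-0.8944, 0.4472, 0.0000).
r_{12} = e_1·w_2 = -2.2361.

r_{12} = -2.2361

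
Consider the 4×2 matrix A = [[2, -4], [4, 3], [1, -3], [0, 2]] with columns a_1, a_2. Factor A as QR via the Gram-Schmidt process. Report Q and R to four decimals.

Q = [[0.4364, -0.6648], [0.8729, 0.4561], [0.2182, -0.4947], [0.0000, 0.3246]], R = [[4.5826, 0.2182], [0.0000, 6.1606]]

a_1 = (2, 4, 1, 0); ‖a_1‖ = 4.5826, so e_1 = (0.4364, 0.8729, 0.2182, 0.0000).
e_1·a_2 = 0.4364·(-4) + 0.8729·3 + 0.2182·(-3) + 0.0000·2 = 0.2182.
u_2 = a_2 − 0.2182·e_1 = (-4.0952, 2.8095, -3.0476, 2.0000).
‖u_2‖ = 6.1606, so e_2 = (-0.6648, 0.4561, -0.4947, 0.3246).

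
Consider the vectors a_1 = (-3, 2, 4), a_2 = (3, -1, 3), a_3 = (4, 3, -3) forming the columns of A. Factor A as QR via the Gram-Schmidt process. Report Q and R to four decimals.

Q = [[-0.5571, 0.7126, 0.4264], [0.3714, -0.2455, 0.8954], [0.7428, 0.6572, -0.1279]], R = [[5.3852, 0.1857, -3.3425], [0.0000, 4.3549, 0.1425], [0.0000, 0.0000, 4.7757]]

a_1 = (-3, 2, 4); ‖a_1‖ = 5.3852, so q_1 = (-0.5571, 0.3714, 0.7428).
q_1·a_2 = (-0.5571)·3 + 0.3714·(-1) + 0.7428·3 = 0.1857.
u_2 = a_2 − 0.1857·q_1 = (3.1034, -1.0690, 2.8621).
‖u_2‖ = 4.3549, so q_2 = (0.7126, -0.2455, 0.6572).
q_1·a_3 = (-0.5571)·4 + 0.3714·3 + 0.7428·(-3) = -3.3425; q_2·a_3 = 0.7126·4 + (-0.2455)·3 + 0.6572·(-3) = 0.1425.
u_3 = a_3 + 3.3425·q_1 − 0.1425·q_2 = (2.0364, 4.2764, -0.6109).
‖u_3‖ = 4.7757, so q_3 = (0.4264, 0.8954, -0.1279).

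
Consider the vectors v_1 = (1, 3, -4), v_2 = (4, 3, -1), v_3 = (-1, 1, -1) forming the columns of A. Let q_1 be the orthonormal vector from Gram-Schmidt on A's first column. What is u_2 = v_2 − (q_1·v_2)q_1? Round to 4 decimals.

u_2 = (3.3462, 1.0385, 1.6154)

q_1 = v_1/‖v_1‖ = (1, 3, -4)/5.0990 = (0.1961, 0.5883, -0.7845).
r_{12} = q_1·v_2 = 3.3340.
u_2 = v_2 − 3.3340·q_1 = (3.3462, 1.0385, 1.6154).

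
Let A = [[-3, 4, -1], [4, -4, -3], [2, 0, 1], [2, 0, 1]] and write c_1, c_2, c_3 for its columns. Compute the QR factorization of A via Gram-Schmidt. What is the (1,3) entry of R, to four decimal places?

r_{13} = -0.8704

c_1 = (-3, 4, 2, 2); ‖c_1‖ = 5.7446, so e_1 = (-0.5222, 0.6963, 0.3482, 0.3482).
r_{13} = e_1·c_3 = -0.8704.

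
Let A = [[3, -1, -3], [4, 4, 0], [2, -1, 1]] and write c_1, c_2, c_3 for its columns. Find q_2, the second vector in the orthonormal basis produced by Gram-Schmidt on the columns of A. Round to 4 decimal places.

q_1 = c_1/‖c_1‖ = (3, 4, 2)/5.3852 = (0.5571, 0.7428, 0.3714).
r_{12} = q_1·c_2 = 2.0426.
u_2 = c_2 − 2.0426·q_1 = (-2.1379, 2.4828, -1.7586).
‖u_2‖ = 3.7185, so q_2 = (-0.5749, 0.6677, -0.4729).

q_2 = (-0.5749, 0.6677, -0.4729)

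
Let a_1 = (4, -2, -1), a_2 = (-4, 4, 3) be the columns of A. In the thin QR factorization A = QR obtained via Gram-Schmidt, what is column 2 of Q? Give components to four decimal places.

e_1 = a_1/‖a_1‖ = (4, -2, -1)/4.5826 = (0.8729, -0.4364, -0.2182).
r_{12} = e_1·a_2 = -5.8919.
u_2 = a_2 + 5.8919·e_1 = (1.1429, 1.4286, 1.7143).
‖u_2‖ = 2.5071, so e_2 = (0.4558, 0.5698, 0.6838).

e_2 = (0.4558, 0.5698, 0.6838)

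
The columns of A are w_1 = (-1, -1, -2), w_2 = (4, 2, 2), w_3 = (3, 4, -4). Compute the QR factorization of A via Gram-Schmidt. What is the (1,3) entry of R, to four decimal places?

r_{13} = 0.4082

w_1 = (-1, -1, -2); ‖w_1‖ = 2.4495, so e_1 = (-0.4082, -0.4082, -0.8165).
r_{13} = e_1·w_3 = 0.4082.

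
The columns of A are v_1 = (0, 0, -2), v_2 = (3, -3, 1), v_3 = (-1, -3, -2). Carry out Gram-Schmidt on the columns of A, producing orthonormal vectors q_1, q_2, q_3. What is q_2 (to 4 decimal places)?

q_2 = (0.7071, -0.7071, 0.0000)

v_1 = (0, 0, -2); ‖v_1‖ = 2.0000, so q_1 = (0.0000, 0.0000, -1.0000).
q_1·v_2 = 0.0000·3 + 0.0000·(-3) + (-1.0000)·1 = -1.0000.
u_2 = v_2 + 1.0000·q_1 = (3.0000, -3.0000, 0.0000).
‖u_2‖ = 4.2426, so q_2 = (0.7071, -0.7071, 0.0000).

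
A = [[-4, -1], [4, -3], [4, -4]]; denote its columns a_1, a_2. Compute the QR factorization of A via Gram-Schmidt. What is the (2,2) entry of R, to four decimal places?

q_1 = a_1/‖a_1‖ = (-4, 4, 4)/6.9282 = (-0.5774, 0.5774, 0.5774).
r_{12} = q_1·a_2 = -3.4641.
u_2 = a_2 + 3.4641·q_1 = (-3.0000, -1.0000, -2.0000).
r_{22} = ‖u_2‖ = 3.7417.

r_{22} = 3.7417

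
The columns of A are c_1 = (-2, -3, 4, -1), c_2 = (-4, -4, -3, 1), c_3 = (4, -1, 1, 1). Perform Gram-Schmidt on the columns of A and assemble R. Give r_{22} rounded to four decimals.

r_{22} = 6.3535

c_1 = (-2, -3, 4, -1); ‖c_1‖ = 5.4772, so e_1 = (-0.3651, -0.5477, 0.7303, -0.1826).
e_1·c_2 = (-0.3651)·(-4) + (-0.5477)·(-4) + 0.7303·(-3) + (-0.1826)·1 = 1.2780.
u_2 = c_2 − 1.2780·e_1 = (-3.5333, -3.3000, -3.9333, 1.2333).
r_{22} = ‖u_2‖ = 6.3535.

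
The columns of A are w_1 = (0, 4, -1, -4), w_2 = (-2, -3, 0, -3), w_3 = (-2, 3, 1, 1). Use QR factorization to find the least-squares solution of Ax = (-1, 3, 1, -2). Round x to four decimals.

w_1 = (0, 4, -1, -4); ‖w_1‖ = 5.7446, so q_1 = (0.0000, 0.6963, -0.1741, -0.6963).
q_1·w_2 = 0.0000·(-2) + 0.6963·(-3) + (-0.1741)·0 + (-0.6963)·(-3) = 0.0000.
u_2 = w_2 + 0.0000·q_1 = (-2.0000, -3.0000, 0.0000, -3.0000).
‖u_2‖ = 4.6904, so q_2 = (-0.4264, -0.6396, 0.0000, -0.6396).
q_1·w_3 = 0.0000·(-2) + 0.6963·3 + (-0.1741)·1 + (-0.6963)·1 = 1.2185; q_2·w_3 = (-0.4264)·(-2) + (-0.6396)·3 + (0.0000)·1 + (-0.6396)·1 = -1.7056.
u_3 = w_3 − 1.2185·q_1 + 1.7056·q_2 = (-2.7273, 1.0606, 1.2121, 0.7576).
‖u_3‖ = 3.2567, so q_3 = (-0.8374, 0.3257, 0.3722, 0.2326).
Qᵀb = (3.3075, -0.2132, 1.7214).
Back-substitute: x_3 = 1.7214/3.2567 = 0.5286.
x_2 = (-0.2132 + 1.7056·0.5286)/4.6904 = 0.1468.
x_1 = (3.3075 + 0.0000·0.1468 − 1.2185·0.5286)/5.7446 = 0.4636.

x = (0.4636, 0.1468, 0.5286)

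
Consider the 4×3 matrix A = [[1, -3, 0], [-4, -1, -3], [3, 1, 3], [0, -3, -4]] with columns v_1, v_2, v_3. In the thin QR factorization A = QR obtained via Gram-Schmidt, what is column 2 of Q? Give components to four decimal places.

v_1 = (1, -4, 3, 0); ‖v_1‖ = 5.0990, so q_1 = (0.1961, -0.7845, 0.5883, 0.0000).
q_1·v_2 = 0.1961·(-3) + (-0.7845)·(-1) + 0.5883·1 + 0.0000·(-3) = 0.7845.
u_2 = v_2 − 0.7845·q_1 = (-3.1538, -0.3846, 0.5385, -3.0000).
‖u_2‖ = 4.4028, so q_2 = (-0.7163, -0.0874, 0.1223, -0.6814).

q_2 = (-0.7163, -0.0874, 0.1223, -0.6814)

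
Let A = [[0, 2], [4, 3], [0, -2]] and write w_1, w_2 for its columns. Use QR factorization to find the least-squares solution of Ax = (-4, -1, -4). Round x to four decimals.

x = (-0.2500, 0.0000)

e_1 = w_1/‖w_1‖ = (0, 4, 0)/4.0000 = (0.0000, 1.0000, 0.0000).
r_{12} = e_1·w_2 = 3.0000.
u_2 = w_2 − 3.0000·e_1 = (2.0000, 0.0000, -2.0000).
‖u_2‖ = 2.8284, so e_2 = (0.7071, 0.0000, -0.7071).
Qᵀb = (-1.0000, 0.0000).
Back-substitute: x_2 = 0.0000/2.8284 = 0.0000.
x_1 = (-1.0000 − 3.0000·0.0000)/4.0000 = -0.2500.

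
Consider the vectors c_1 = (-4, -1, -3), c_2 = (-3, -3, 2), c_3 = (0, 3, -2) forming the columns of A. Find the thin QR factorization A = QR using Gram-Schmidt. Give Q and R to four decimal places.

Q = [[-0.7845, -0.3717, -0.4964], [-0.1961, -0.6107, 0.7672], [-0.5883, 0.6992, 0.4062]], R = [[5.0990, 1.7650, 0.5883], [0.0000, 4.3456, -3.2305], [0.0000, 0.0000, 1.4893]]

e_1 = c_1/‖c_1‖ = (-4, -1, -3)/5.0990 = (-0.7845, -0.1961, -0.5883).
r_{12} = e_1·c_2 = 1.7650.
u_2 = c_2 − 1.7650·e_1 = (-1.6154, -2.6538, 3.0385).
‖u_2‖ = 4.3456, so e_2 = (-0.3717, -0.6107, 0.6992).
r_{13} = e_1·c_3 = 0.5883; r_{23} = e_2·c_3 = -3.2305.
u_3 = c_3 − 0.5883·e_1 + 3.2305·e_2 = (-0.7393, 1.1426, 0.6049).
‖u_3‖ = 1.4893, so e_3 = (-0.4964, 0.7672, 0.4062).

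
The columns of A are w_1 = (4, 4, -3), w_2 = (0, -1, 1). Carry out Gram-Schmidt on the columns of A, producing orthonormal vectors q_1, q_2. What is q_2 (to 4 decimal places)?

w_1 = (4, 4, -3); ‖w_1‖ = 6.4031, so q_1 = (0.6247, 0.6247, -0.4685).
q_1·w_2 = 0.6247·0 + 0.6247·(-1) + (-0.4685)·1 = -1.0932.
u_2 = w_2 + 1.0932·q_1 = (0.6829, -0.3171, 0.4878).
‖u_2‖ = 0.8971, so q_2 = (0.7612, -0.3534, 0.5437).

q_2 = (0.7612, -0.3534, 0.5437)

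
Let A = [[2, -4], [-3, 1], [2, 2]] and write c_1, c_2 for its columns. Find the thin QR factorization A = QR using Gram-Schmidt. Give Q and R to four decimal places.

c_1 = (2, -3, 2); ‖c_1‖ = 4.1231, so q_1 = (0.4851, -0.7276, 0.4851).
q_1·c_2 = 0.4851·(-4) + (-0.7276)·1 + 0.4851·2 = -1.6977.
u_2 = c_2 + 1.6977·q_1 = (-3.1765, -0.2353, 2.8235).
‖u_2‖ = 4.2565, so q_2 = (-0.7463, -0.0553, 0.6633).

Q = [[0.4851, -0.7463], [-0.7276, -0.0553], [0.4851, 0.6633]], R = [[4.1231, -1.6977], [0.0000, 4.2565]]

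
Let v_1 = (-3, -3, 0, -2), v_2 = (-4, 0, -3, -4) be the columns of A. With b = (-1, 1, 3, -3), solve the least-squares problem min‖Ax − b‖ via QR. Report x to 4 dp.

x = (0.2112, 0.0677)

v_1 = (-3, -3, 0, -2); ‖v_1‖ = 4.6904, so q_1 = (-0.6396, -0.6396, 0.0000, -0.4264).
q_1·v_2 = (-0.6396)·(-4) + (-0.6396)·0 + 0.0000·(-3) + (-0.4264)·(-4) = 4.2640.
u_2 = v_2 − 4.2640·q_1 = (-1.2727, 2.7273, -3.0000, -2.1818).
‖u_2‖ = 4.7768, so q_2 = (-0.2664, 0.5709, -0.6280, -0.4567).
Qᵀb = (1.2792, 0.3235).
Back-substitute: x_2 = 0.3235/4.7768 = 0.0677.
x_1 = (1.2792 − 4.2640·0.0677)/4.6904 = 0.2112.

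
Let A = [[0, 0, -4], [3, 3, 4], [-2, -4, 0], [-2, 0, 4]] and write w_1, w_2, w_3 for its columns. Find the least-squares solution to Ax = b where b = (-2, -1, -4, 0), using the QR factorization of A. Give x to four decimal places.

x = (-0.8072, 1.1325, -0.1325)

w_1 = (0, 3, -2, -2); ‖w_1‖ = 4.1231, so q_1 = (0.0000, 0.7276, -0.4851, -0.4851).
q_1·w_2 = 0.0000·0 + 0.7276·3 + (-0.4851)·(-4) + (-0.4851)·0 = 4.1231.
u_2 = w_2 − 4.1231·q_1 = (0.0000, 0.0000, -2.0000, 2.0000).
‖u_2‖ = 2.8284, so q_2 = (0.0000, 0.0000, -0.7071, 0.7071).
q_1·w_3 = 0.0000·(-4) + 0.7276·4 + (-0.4851)·0 + (-0.4851)·4 = 0.9701; q_2·w_3 = 0.0000·(-4) + 0.0000·4 + (-0.7071)·0 + 0.7071·4 = 2.8284.
u_3 = w_3 − 0.9701·q_1 − 2.8284·q_2 = (-4.0000, 3.2941, 2.4706, 2.4706).
‖u_3‖ = 6.2497, so q_3 = (-0.6400, 0.5271, 0.3953, 0.3953).
Qᵀb = (1.2127, 2.8284, -0.8283).
Back-substitute: x_3 = -0.8283/6.2497 = -0.1325.
x_2 = (2.8284 − 2.8284·(-0.1325))/2.8284 = 1.1325.
x_1 = (1.2127 − 4.1231·1.1325 − 0.9701·(-0.1325))/4.1231 = -0.8072.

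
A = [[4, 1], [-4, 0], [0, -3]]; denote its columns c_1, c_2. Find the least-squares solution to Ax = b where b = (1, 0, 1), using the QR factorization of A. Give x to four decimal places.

x = (0.1579, -0.2632)

c_1 = (4, -4, 0); ‖c_1‖ = 5.6569, so q_1 = (0.7071, -0.7071, 0.0000).
q_1·c_2 = 0.7071·1 + (-0.7071)·0 + 0.0000·(-3) = 0.7071.
u_2 = c_2 − 0.7071·q_1 = (0.5000, 0.5000, -3.0000).
‖u_2‖ = 3.0822, so q_2 = (0.1622, 0.1622, -0.9733).
Qᵀb = (0.7071, -0.8111).
Back-substitute: x_2 = -0.8111/3.0822 = -0.2632.
x_1 = (0.7071 − 0.7071·(-0.2632))/5.6569 = 0.1579.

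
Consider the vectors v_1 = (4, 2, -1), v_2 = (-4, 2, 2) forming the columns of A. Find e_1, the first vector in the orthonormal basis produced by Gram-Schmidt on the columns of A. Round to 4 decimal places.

v_1 = (4, 2, -1); ‖v_1‖ = 4.5826, so e_1 = (0.8729, 0.4364, -0.2182).

e_1 = (0.8729, 0.4364, -0.2182)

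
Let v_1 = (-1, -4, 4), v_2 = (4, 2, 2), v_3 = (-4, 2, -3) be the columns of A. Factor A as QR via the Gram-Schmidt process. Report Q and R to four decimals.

e_1 = v_1/‖v_1‖ = (-1, -4, 4)/5.7446 = (-0.1741, -0.6963, 0.6963).
r_{12} = e_1·v_2 = -0.6963.
u_2 = v_2 + 0.6963·e_1 = (3.8788, 1.5152, 2.4848).
‖u_2‖ = 4.8492, so e_2 = (0.7999, 0.3125, 0.5124).
r_{13} = e_1·v_3 = -2.7852; r_{23} = e_2·v_3 = -4.1119.
u_3 = v_3 + 2.7852·e_1 + 4.1119·e_2 = (-1.1959, 1.3454, 1.0464).
‖u_3‖ = 2.0821, so e_3 = (-0.5744, 0.6462, 0.5026).

Q = [[-0.1741, 0.7999, -0.5744], [-0.6963, 0.3125, 0.6462], [0.6963, 0.5124, 0.5026]], R = [[5.7446, -0.6963, -2.7852], [0.0000, 4.8492, -4.1119], [0.0000, 0.0000, 2.0821]]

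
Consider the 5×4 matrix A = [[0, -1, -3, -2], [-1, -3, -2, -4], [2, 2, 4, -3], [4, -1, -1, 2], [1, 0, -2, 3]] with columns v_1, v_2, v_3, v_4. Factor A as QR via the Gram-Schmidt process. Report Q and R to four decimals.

v_1 = (0, -1, 2, 4, 1); ‖v_1‖ = 4.6904, so e_1 = (0.0000, -0.2132, 0.4264, 0.8528, 0.2132).
e_1·v_2 = 0.0000·(-1) + (-0.2132)·(-3) + 0.4264·2 + 0.8528·(-1) + 0.2132·0 = 0.6396.
u_2 = v_2 − 0.6396·e_1 = (-1.0000, -2.8636, 1.7273, -1.5455, -0.1364).
‖u_2‖ = 3.8198, so e_2 = (-0.2618, -0.7497, 0.4522, -0.4046, -0.0357).
e_1·v_3 = 0.0000·(-3) + (-0.2132)·(-2) + 0.4264·4 + 0.8528·(-1) + 0.2132·(-2) = 0.8528; e_2·v_3 = (-0.2618)·(-3) + (-0.7497)·(-2) + 0.4522·4 + (-0.4046)·(-1) + (-0.0357)·(-2) = 4.5695.
u_3 = v_3 − 0.8528·e_1 − 4.5695·e_2 = (-1.8037, 1.6075, 1.5701, 0.1215, -2.0187).
‖u_3‖ = 3.5203, so e_3 = (-0.5124, 0.4566, 0.4460, 0.0345, -0.5734).
e_1·v_4 = 0.0000·(-2) + (-0.2132)·(-4) + 0.4264·(-3) + 0.8528·2 + 0.2132·3 = 1.9188; e_2·v_4 = (-0.2618)·(-2) + (-0.7497)·(-4) + 0.4522·(-3) + (-0.4046)·2 + (-0.0357)·3 = 1.2495; e_3·v_4 = (-0.5124)·(-2) + 0.4566·(-4) + 0.4460·(-3) + 0.0345·2 + (-0.5734)·3 = -3.7911.
u_4 = v_4 − 1.9188·e_1 − 1.2495·e_2 + 3.7911·e_3 = (-3.6154, -0.9231, -2.6923, 1.0000, 0.4615).
‖u_4‖ = 4.7312, so e_4 = (-0.7642, -0.1951, -0.5690, 0.2114, 0.0976).

Q = [[0.0000, -0.2618, -0.5124, -0.7642], [-0.2132, -0.7497, 0.4566, -0.1951], [0.4264, 0.4522, 0.4460, -0.5690], [0.8528, -0.4046, 0.0345, 0.2114], [0.2132, -0.0357, -0.5734, 0.0976]], R = [[4.6904, 0.6396, 0.8528, 1.9188], [0.0000, 3.8198, 4.5695, 1.2495], [0.0000, 0.0000, 3.5203, -3.7911], [0.0000, 0.0000, 0.0000, 4.7312]]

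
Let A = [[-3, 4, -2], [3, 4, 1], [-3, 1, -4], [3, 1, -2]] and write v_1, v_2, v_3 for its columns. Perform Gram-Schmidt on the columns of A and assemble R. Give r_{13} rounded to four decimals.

v_1 = (-3, 3, -3, 3); ‖v_1‖ = 6.0000, so e_1 = (-0.5000, 0.5000, -0.5000, 0.5000).
r_{13} = e_1·v_3 = 2.5000.

r_{13} = 2.5000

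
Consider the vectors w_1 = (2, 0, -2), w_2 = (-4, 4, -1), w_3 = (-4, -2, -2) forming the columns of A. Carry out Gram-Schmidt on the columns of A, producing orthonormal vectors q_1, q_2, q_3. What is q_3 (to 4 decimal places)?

w_1 = (2, 0, -2); ‖w_1‖ = 2.8284, so q_1 = (0.7071, 0.0000, -0.7071).
q_1·w_2 = 0.7071·(-4) + 0.0000·4 + (-0.7071)·(-1) = -2.1213.
u_2 = w_2 + 2.1213·q_1 = (-2.5000, 4.0000, -2.5000).
‖u_2‖ = 5.3385, so q_2 = (-0.4683, 0.7493, -0.4683).
q_1·w_3 = 0.7071·(-4) + 0.0000·(-2) + (-0.7071)·(-2) = -1.4142; q_2·w_3 = (-0.4683)·(-4) + 0.7493·(-2) + (-0.4683)·(-2) = 1.3112.
u_3 = w_3 + 1.4142·q_1 − 1.3112·q_2 = (-2.3860, -2.9825, -2.3860).
‖u_3‖ = 4.5034, so q_3 = (-0.5298, -0.6623, -0.5298).

q_3 = (-0.5298, -0.6623, -0.5298)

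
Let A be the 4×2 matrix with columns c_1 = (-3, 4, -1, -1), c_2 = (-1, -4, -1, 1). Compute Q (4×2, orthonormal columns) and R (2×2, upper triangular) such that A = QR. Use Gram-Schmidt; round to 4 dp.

c_1 = (-3, 4, -1, -1); ‖c_1‖ = 5.1962, so e_1 = (-0.5774, 0.7698, -0.1925, -0.1925).
e_1·c_2 = (-0.5774)·(-1) + 0.7698·(-4) + (-0.1925)·(-1) + (-0.1925)·1 = -2.5019.
u_2 = c_2 + 2.5019·e_1 = (-2.4444, -2.0741, -1.4815, 0.5185).
‖u_2‖ = 3.5694, so e_2 = (-0.6848, -0.5811, -0.4150, 0.1453).

Q = [[-0.5774, -0.6848], [0.7698, -0.5811], [-0.1925, -0.4150], [-0.1925, 0.1453]], R = [[5.1962, -2.5019], [0.0000, 3.5694]]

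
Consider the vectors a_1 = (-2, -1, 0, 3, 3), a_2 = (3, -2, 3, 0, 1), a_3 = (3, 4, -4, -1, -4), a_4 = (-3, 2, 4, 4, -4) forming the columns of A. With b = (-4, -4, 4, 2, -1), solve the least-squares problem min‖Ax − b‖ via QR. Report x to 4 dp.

x = (-0.4652, -0.2327, -0.9453, 0.4585)

q_1 = a_1/‖a_1‖ = (-2, -1, 0, 3, 3)/4.7958 = (-0.4170, -0.2085, 0.0000, 0.6255, 0.6255).
r_{12} = q_1·a_2 = -0.2085.
u_2 = a_2 + 0.2085·q_1 = (2.9130, -2.0435, 3.0000, 0.1304, 1.1304).
‖u_2‖ = 4.7913, so q_2 = (0.6080, -0.4265, 0.6261, 0.0272, 0.2359).
r_{13} = q_1·a_3 = -5.2129; r_{23} = q_2·a_3 = -3.3575.
u_3 = a_3 + 5.2129·q_1 + 3.3575·q_2 = (2.8674, 1.4811, -1.8977, 2.3523, 0.0530).
‖u_3‖ = 4.4219, so q_3 = (0.6485, 0.3349, -0.4292, 0.5320, 0.0120).
r_{14} = q_1·a_4 = 0.8341; r_{24} = q_2·a_4 = -1.0073; r_{34} = q_3·a_4 = -0.9123.
u_4 = a_4 − 0.8341·q_1 + 1.0073·q_2 + 0.9123·q_3 = (-1.4482, 2.0499, 4.2392, 3.9910, -4.2731).
‖u_4‖ = 7.6457, so q_4 = (-0.1894, 0.2681, 0.5544, 0.5220, -0.5589).
Qᵀb = (3.1277, 1.5971, -4.5983, 3.5059).
Back-substitute: x_4 = 3.5059/7.6457 = 0.4585.
x_3 = (-4.5983 + 0.9123·0.4585)/4.4219 = -0.9453.
x_2 = (1.5971 + 3.3575·(-0.9453) + 1.0073·0.4585)/4.7913 = -0.2327.
x_1 = (3.1277 + 0.2085·(-0.2327) + 5.2129·(-0.9453) − 0.8341·0.4585)/4.7958 = -0.4652.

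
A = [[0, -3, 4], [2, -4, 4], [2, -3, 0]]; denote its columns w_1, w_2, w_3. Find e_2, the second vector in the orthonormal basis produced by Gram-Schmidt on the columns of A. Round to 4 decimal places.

e_2 = (-0.9733, -0.1622, 0.1622)

e_1 = w_1/‖w_1‖ = (0, 2, 2)/2.8284 = (0.0000, 0.7071, 0.7071).
r_{12} = e_1·w_2 = -4.9497.
u_2 = w_2 + 4.9497·e_1 = (-3.0000, -0.5000, 0.5000).
‖u_2‖ = 3.0822, so e_2 = (-0.9733, -0.1622, 0.1622).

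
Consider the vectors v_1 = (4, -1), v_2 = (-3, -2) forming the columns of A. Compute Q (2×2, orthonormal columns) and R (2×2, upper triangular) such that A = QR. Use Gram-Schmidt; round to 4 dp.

e_1 = v_1/‖v_1‖ = (4, -1)/4.1231 = (0.9701, -0.2425).
r_{12} = e_1·v_2 = -2.4254.
u_2 = v_2 + 2.4254·e_1 = (-0.6471, -2.5882).
‖u_2‖ = 2.6679, so e_2 = (-0.2425, -0.9701).

Q = [[0.9701, -0.2425], [-0.2425, -0.9701]], R = [[4.1231, -2.4254], [0.0000, 2.6679]]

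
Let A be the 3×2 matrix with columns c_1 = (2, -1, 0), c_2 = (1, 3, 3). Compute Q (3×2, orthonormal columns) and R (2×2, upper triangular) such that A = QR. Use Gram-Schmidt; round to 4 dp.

Q = [[0.8944, 0.3229], [-0.4472, 0.6458], [0.0000, 0.6919]], R = [[2.2361, -0.4472], [0.0000, 4.3359]]

c_1 = (2, -1, 0); ‖c_1‖ = 2.2361, so q_1 = (0.8944, -0.4472, 0.0000).
q_1·c_2 = 0.8944·1 + (-0.4472)·3 + 0.0000·3 = -0.4472.
u_2 = c_2 + 0.4472·q_1 = (1.4000, 2.8000, 3.0000).
‖u_2‖ = 4.3359, so q_2 = (0.3229, 0.6458, 0.6919).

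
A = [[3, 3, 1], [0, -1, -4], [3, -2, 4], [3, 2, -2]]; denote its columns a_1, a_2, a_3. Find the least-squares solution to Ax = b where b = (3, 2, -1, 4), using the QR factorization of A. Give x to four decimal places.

q_1 = a_1/‖a_1‖ = (3, 0, 3, 3)/5.1962 = (0.5774, 0.0000, 0.5774, 0.5774).
r_{12} = q_1·a_2 = 1.7321.
u_2 = a_2 − 1.7321·q_1 = (2.0000, -1.0000, -3.0000, 1.0000).
‖u_2‖ = 3.8730, so q_2 = (0.5164, -0.2582, -0.7746, 0.2582).
r_{13} = q_1·a_3 = 1.7321; r_{23} = q_2·a_3 = -2.0656.
u_3 = a_3 − 1.7321·q_1 + 2.0656·q_2 = (1.0667, -4.5333, 1.4000, -2.4667).
‖u_3‖ = 5.4528, so q_3 = (0.1956, -0.8314, 0.2567, -0.4524).
Qᵀb = (3.4641, 2.8402, -3.1421).
Back-substitute: x_3 = -3.1421/5.4528 = -0.5762.
x_2 = (2.8402 + 2.0656·(-0.5762))/3.8730 = 0.4260.
x_1 = (3.4641 − 1.7321·0.4260 − 1.7321·(-0.5762))/5.1962 = 0.7167.

x = (0.7167, 0.4260, -0.5762)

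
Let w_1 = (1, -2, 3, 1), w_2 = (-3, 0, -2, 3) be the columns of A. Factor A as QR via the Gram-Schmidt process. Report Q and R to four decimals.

e_1 = w_1/‖w_1‖ = (1, -2, 3, 1)/3.8730 = (0.2582, -0.5164, 0.7746, 0.2582).
r_{12} = e_1·w_2 = -1.5492.
u_2 = w_2 + 1.5492·e_1 = (-2.6000, -0.8000, -0.8000, 3.4000).
‖u_2‖ = 4.4272, so e_2 = (-0.5873, -0.1807, -0.1807, 0.7680).

Q = [[0.2582, -0.5873], [-0.5164, -0.1807], [0.7746, -0.1807], [0.2582, 0.7680]], R = [[3.8730, -1.5492], [0.0000, 4.4272]]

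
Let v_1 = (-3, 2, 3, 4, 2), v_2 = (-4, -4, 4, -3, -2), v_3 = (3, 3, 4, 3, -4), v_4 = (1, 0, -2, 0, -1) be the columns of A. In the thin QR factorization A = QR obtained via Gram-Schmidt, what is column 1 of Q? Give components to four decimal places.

v_1 = (-3, 2, 3, 4, 2); ‖v_1‖ = 6.4807, so e_1 = (-0.4629, 0.3086, 0.4629, 0.6172, 0.3086).

e_1 = (-0.4629, 0.3086, 0.4629, 0.6172, 0.3086)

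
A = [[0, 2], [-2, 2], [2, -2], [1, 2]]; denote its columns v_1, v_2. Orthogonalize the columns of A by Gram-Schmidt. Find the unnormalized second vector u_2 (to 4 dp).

q_1 = v_1/‖v_1‖ = (0, -2, 2, 1)/3.0000 = (0.0000, -0.6667, 0.6667, 0.3333).
r_{12} = q_1·v_2 = -2.0000.
u_2 = v_2 + 2.0000·q_1 = (2.0000, 0.6667, -0.6667, 2.6667).

u_2 = (2.0000, 0.6667, -0.6667, 2.6667)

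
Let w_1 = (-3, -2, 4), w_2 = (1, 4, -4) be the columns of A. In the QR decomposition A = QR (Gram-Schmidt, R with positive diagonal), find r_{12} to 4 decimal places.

r_{12} = -5.0138

w_1 = (-3, -2, 4); ‖w_1‖ = 5.3852, so q_1 = (-0.5571, -0.3714, 0.7428).
r_{12} = q_1·w_2 = -5.0138.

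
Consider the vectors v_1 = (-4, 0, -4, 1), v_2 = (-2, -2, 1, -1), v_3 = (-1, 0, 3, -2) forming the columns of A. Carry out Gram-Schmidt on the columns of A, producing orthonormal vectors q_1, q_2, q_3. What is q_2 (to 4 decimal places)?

q_2 = (-0.5247, -0.6413, 0.4372, -0.3498)

v_1 = (-4, 0, -4, 1); ‖v_1‖ = 5.7446, so q_1 = (-0.6963, 0.0000, -0.6963, 0.1741).
q_1·v_2 = (-0.6963)·(-2) + 0.0000·(-2) + (-0.6963)·1 + 0.1741·(-1) = 0.5222.
u_2 = v_2 − 0.5222·q_1 = (-1.6364, -2.0000, 1.3636, -1.0909).
‖u_2‖ = 3.1189, so q_2 = (-0.5247, -0.6413, 0.4372, -0.3498).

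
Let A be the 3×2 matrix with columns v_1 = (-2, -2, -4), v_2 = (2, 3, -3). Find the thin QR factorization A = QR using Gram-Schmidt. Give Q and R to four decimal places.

e_1 = v_1/‖v_1‖ = (-2, -2, -4)/4.8990 = (-0.4082, -0.4082, -0.8165).
r_{12} = e_1·v_2 = 0.4082.
u_2 = v_2 − 0.4082·e_1 = (2.1667, 3.1667, -2.6667).
‖u_2‖ = 4.6726, so e_2 = (0.4637, 0.6777, -0.5707).

Q = [[-0.4082, 0.4637], [-0.4082, 0.6777], [-0.8165, -0.5707]], R = [[4.8990, 0.4082], [0.0000, 4.6726]]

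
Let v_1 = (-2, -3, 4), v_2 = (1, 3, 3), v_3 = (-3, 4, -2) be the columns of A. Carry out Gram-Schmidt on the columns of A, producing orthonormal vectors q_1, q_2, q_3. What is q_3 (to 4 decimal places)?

q_1 = v_1/‖v_1‖ = (-2, -3, 4)/5.3852 = (-0.3714, -0.5571, 0.7428).
r_{12} = q_1·v_2 = 0.1857.
u_2 = v_2 − 0.1857·q_1 = (1.0690, 3.1034, 2.8621).
‖u_2‖ = 4.3549, so q_2 = (0.2455, 0.7126, 0.6572).
r_{13} = q_1·v_3 = -2.5997; r_{23} = q_2·v_3 = 0.7997.
u_3 = v_3 + 2.5997·q_1 − 0.7997·q_2 = (-4.1618, 1.9818, -0.5945).
‖u_3‖ = 4.6478, so q_3 = (-0.8954, 0.4264, -0.1279).

q_3 = (-0.8954, 0.4264, -0.1279)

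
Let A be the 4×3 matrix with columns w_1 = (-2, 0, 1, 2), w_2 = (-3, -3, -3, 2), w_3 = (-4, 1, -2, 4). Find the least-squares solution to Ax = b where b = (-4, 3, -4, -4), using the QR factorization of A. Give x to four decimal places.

w_1 = (-2, 0, 1, 2); ‖w_1‖ = 3.0000, so q_1 = (-0.6667, 0.0000, 0.3333, 0.6667).
q_1·w_2 = (-0.6667)·(-3) + 0.0000·(-3) + 0.3333·(-3) + 0.6667·2 = 2.3333.
u_2 = w_2 − 2.3333·q_1 = (-1.4444, -3.0000, -3.7778, 0.4444).
‖u_2‖ = 5.0553, so q_2 = (-0.2857, -0.5934, -0.7473, 0.0879).
q_1·w_3 = (-0.6667)·(-4) + 0.0000·1 + 0.3333·(-2) + 0.6667·4 = 4.6667; q_2·w_3 = (-0.2857)·(-4) + (-0.5934)·1 + (-0.7473)·(-2) + 0.0879·4 = 2.3957.
u_3 = w_3 − 4.6667·q_1 − 2.3957·q_2 = (-0.2043, 2.4217, -1.7652, 0.6783).
‖u_3‖ = 3.0794, so q_3 = (-0.0664, 0.7864, -0.5732, 0.2203).
Qᵀb = (-1.3333, 2.0001, 4.0367).
Back-substitute: x_3 = 4.0367/3.0794 = 1.3109.
x_2 = (2.0001 − 2.3957·1.3109)/5.0553 = -0.2256.
x_1 = (-1.3333 − 2.3333·(-0.2256) − 4.6667·1.3109)/3.0000 = -2.3081.

x = (-2.3081, -0.2256, 1.3109)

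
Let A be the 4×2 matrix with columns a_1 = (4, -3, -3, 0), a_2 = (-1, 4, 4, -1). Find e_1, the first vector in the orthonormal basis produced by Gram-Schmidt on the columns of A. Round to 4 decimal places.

e_1 = a_1/‖a_1‖ = (4, -3, -3, 0)/5.8310 = (0.6860, -0.5145, -0.5145, 0.0000).

e_1 = (0.6860, -0.5145, -0.5145, 0.0000)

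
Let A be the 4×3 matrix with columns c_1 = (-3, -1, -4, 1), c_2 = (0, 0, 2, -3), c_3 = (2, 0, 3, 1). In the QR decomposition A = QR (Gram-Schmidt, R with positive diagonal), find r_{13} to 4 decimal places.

r_{13} = -3.2717

c_1 = (-3, -1, -4, 1); ‖c_1‖ = 5.1962, so e_1 = (-0.5774, -0.1925, -0.7698, 0.1925).
r_{13} = e_1·c_3 = -3.2717.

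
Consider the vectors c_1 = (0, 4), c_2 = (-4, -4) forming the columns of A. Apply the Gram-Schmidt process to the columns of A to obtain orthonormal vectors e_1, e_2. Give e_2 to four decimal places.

e_2 = (-1.0000, 0.0000)

c_1 = (0, 4); ‖c_1‖ = 4.0000, so e_1 = (0.0000, 1.0000).
e_1·c_2 = 0.0000·(-4) + 1.0000·(-4) = -4.0000.
u_2 = c_2 + 4.0000·e_1 = (-4.0000, 0.0000).
‖u_2‖ = 4.0000, so e_2 = (-1.0000, 0.0000).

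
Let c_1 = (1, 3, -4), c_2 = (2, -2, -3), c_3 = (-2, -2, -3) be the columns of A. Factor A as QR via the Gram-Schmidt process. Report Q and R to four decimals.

Q = [[0.1961, 0.4438, -0.8744], [0.5883, -0.7666, -0.2572], [-0.7845, -0.4640, -0.4115]], R = [[5.0990, 1.5689, 0.7845], [0.0000, 3.8129, 2.0376], [0.0000, 0.0000, 3.4975]]

c_1 = (1, 3, -4); ‖c_1‖ = 5.0990, so q_1 = (0.1961, 0.5883, -0.7845).
q_1·c_2 = 0.1961·2 + 0.5883·(-2) + (-0.7845)·(-3) = 1.5689.
u_2 = c_2 − 1.5689·q_1 = (1.6923, -2.9231, -1.7692).
‖u_2‖ = 3.8129, so q_2 = (0.4438, -0.7666, -0.4640).
q_1·c_3 = 0.1961·(-2) + 0.5883·(-2) + (-0.7845)·(-3) = 0.7845; q_2·c_3 = 0.4438·(-2) + (-0.7666)·(-2) + (-0.4640)·(-3) = 2.0376.
u_3 = c_3 − 0.7845·q_1 − 2.0376·q_2 = (-3.0582, -0.8995, -1.4392).
‖u_3‖ = 3.4975, so q_3 = (-0.8744, -0.2572, -0.4115).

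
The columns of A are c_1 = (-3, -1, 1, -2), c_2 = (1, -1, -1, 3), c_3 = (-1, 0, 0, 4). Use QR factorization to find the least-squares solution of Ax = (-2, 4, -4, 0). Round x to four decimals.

c_1 = (-3, -1, 1, -2); ‖c_1‖ = 3.8730, so e_1 = (-0.7746, -0.2582, 0.2582, -0.5164).
e_1·c_2 = (-0.7746)·1 + (-0.2582)·(-1) + 0.2582·(-1) + (-0.5164)·3 = -2.3238.
u_2 = c_2 + 2.3238·e_1 = (-0.8000, -1.6000, -0.4000, 1.8000).
‖u_2‖ = 2.5690, so e_2 = (-0.3114, -0.6228, -0.1557, 0.7006).
e_1·c_3 = (-0.7746)·(-1) + (-0.2582)·0 + 0.2582·0 + (-0.5164)·4 = -1.2910; e_2·c_3 = (-0.3114)·(-1) + (-0.6228)·0 + (-0.1557)·0 + 0.7006·4 = 3.1140.
u_3 = c_3 + 1.2910·e_1 − 3.1140·e_2 = (-1.0303, 1.6061, 0.8182, 1.1515).
‖u_3‖ = 2.3741, so e_3 = (-0.4340, 0.6765, 0.3446, 0.4850).
Qᵀb = (-0.5164, -1.2456, 2.1954).
Back-substitute: x_3 = 2.1954/2.3741 = 0.9247.
x_2 = (-1.2456 − 3.1140·0.9247)/2.5690 = -1.6057.
x_1 = (-0.5164 + 2.3238·(-1.6057) + 1.2910·0.9247)/3.8730 = -0.7885.

x = (-0.7885, -1.6057, 0.9247)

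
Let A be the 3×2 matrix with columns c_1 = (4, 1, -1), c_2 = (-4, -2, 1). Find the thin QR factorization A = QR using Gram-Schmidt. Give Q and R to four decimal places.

c_1 = (4, 1, -1); ‖c_1‖ = 4.2426, so e_1 = (0.9428, 0.2357, -0.2357).
e_1·c_2 = 0.9428·(-4) + 0.2357·(-2) + (-0.2357)·1 = -4.4783.
u_2 = c_2 + 4.4783·e_1 = (0.2222, -0.9444, -0.0556).
‖u_2‖ = 0.9718, so e_2 = (0.2287, -0.9718, -0.0572).

Q = [[0.9428, 0.2287], [0.2357, -0.9718], [-0.2357, -0.0572]], R = [[4.2426, -4.4783], [0.0000, 0.9718]]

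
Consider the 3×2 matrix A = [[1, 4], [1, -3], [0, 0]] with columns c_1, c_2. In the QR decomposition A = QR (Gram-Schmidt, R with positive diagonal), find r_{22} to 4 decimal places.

e_1 = c_1/‖c_1‖ = (1, 1, 0)/1.4142 = (0.7071, 0.7071, 0.0000).
r_{12} = e_1·c_2 = 0.7071.
u_2 = c_2 − 0.7071·e_1 = (3.5000, -3.5000, 0.0000).
r_{22} = ‖u_2‖ = 4.9497.

r_{22} = 4.9497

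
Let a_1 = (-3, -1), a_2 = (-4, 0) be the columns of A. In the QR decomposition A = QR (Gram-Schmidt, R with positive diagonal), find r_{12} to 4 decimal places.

r_{12} = 3.7947

a_1 = (-3, -1); ‖a_1‖ = 3.1623, so e_1 = (-0.9487, -0.3162).
r_{12} = e_1·a_2 = 3.7947.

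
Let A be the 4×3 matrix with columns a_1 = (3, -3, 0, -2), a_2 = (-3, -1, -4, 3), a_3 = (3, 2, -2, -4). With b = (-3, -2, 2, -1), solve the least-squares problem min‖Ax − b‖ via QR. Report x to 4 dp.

x = (0.1124, -0.1818, -0.5140)

a_1 = (3, -3, 0, -2); ‖a_1‖ = 4.6904, so q_1 = (0.6396, -0.6396, 0.0000, -0.4264).
q_1·a_2 = 0.6396·(-3) + (-0.6396)·(-1) + 0.0000·(-4) + (-0.4264)·3 = -2.5584.
u_2 = a_2 + 2.5584·q_1 = (-1.3636, -2.6364, -4.0000, 1.9091).
‖u_2‖ = 5.3343, so q_2 = (-0.2556, -0.4942, -0.7499, 0.3579).
q_1·a_3 = 0.6396·3 + (-0.6396)·2 + 0.0000·(-2) + (-0.4264)·(-4) = 2.3452; q_2·a_3 = (-0.2556)·3 + (-0.4942)·2 + (-0.7499)·(-2) + 0.3579·(-4) = -1.6872.
u_3 = a_3 − 2.3452·q_1 + 1.6872·q_2 = (1.0687, 2.6661, -3.2652, -2.3962).
‖u_3‖ = 4.9652, so q_3 = (0.2152, 0.5370, -0.6576, -0.4826).
Qᵀb = (-0.2132, -0.1023, -2.5523).
Back-substitute: x_3 = -2.5523/4.9652 = -0.5140.
x_2 = (-0.1023 + 1.6872·(-0.5140))/5.3343 = -0.1818.
x_1 = (-0.2132 + 2.5584·(-0.1818) − 2.3452·(-0.5140))/4.6904 = 0.1124.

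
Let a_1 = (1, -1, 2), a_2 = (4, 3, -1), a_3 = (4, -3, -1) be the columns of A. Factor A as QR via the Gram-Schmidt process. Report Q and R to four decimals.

Q = [[0.4082, 0.8198, 0.4016], [-0.4082, 0.5575, -0.7229], [0.8165, -0.1312, -0.5623]], R = [[2.4495, -0.4082, 2.0412], [0.0000, 5.0827, 1.7379], [0.0000, 0.0000, 4.3374]]

a_1 = (1, -1, 2); ‖a_1‖ = 2.4495, so e_1 = (0.4082, -0.4082, 0.8165).
e_1·a_2 = 0.4082·4 + (-0.4082)·3 + 0.8165·(-1) = -0.4082.
u_2 = a_2 + 0.4082·e_1 = (4.1667, 2.8333, -0.6667).
‖u_2‖ = 5.0827, so e_2 = (0.8198, 0.5575, -0.1312).
e_1·a_3 = 0.4082·4 + (-0.4082)·(-3) + 0.8165·(-1) = 2.0412; e_2·a_3 = 0.8198·4 + 0.5575·(-3) + (-0.1312)·(-1) = 1.7379.
u_3 = a_3 − 2.0412·e_1 − 1.7379·e_2 = (1.7419, -3.1355, -2.4387).
‖u_3‖ = 4.3374, so e_3 = (0.4016, -0.7229, -0.5623).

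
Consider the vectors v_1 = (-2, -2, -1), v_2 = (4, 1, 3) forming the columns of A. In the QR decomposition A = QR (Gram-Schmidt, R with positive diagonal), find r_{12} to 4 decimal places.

r_{12} = -4.3333

v_1 = (-2, -2, -1); ‖v_1‖ = 3.0000, so e_1 = (-0.6667, -0.6667, -0.3333).
r_{12} = e_1·v_2 = -4.3333.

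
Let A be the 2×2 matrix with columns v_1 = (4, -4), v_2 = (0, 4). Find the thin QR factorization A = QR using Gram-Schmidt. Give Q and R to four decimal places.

v_1 = (4, -4); ‖v_1‖ = 5.6569, so e_1 = (0.7071, -0.7071).
e_1·v_2 = 0.7071·0 + (-0.7071)·4 = -2.8284.
u_2 = v_2 + 2.8284·e_1 = (2.0000, 2.0000).
‖u_2‖ = 2.8284, so e_2 = (0.7071, 0.7071).

Q = [[0.7071, 0.7071], [-0.7071, 0.7071]], R = [[5.6569, -2.8284], [0.0000, 2.8284]]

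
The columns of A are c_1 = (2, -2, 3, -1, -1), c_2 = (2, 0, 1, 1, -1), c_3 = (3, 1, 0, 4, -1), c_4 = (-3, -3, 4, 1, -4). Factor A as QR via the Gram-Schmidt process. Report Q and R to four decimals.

c_1 = (2, -2, 3, -1, -1); ‖c_1‖ = 4.3589, so q_1 = (0.4588, -0.4588, 0.6882, -0.2294, -0.2294).
q_1·c_2 = 0.4588·2 + (-0.4588)·0 + 0.6882·1 + (-0.2294)·1 + (-0.2294)·(-1) = 1.6059.
u_2 = c_2 − 1.6059·q_1 = (1.2632, 0.7368, -0.1053, 1.3684, -0.6316).
‖u_2‖ = 2.1026, so q_2 = (0.6008, 0.3504, -0.0501, 0.6508, -0.3004).
q_1·c_3 = 0.4588·3 + (-0.4588)·1 + 0.6882·0 + (-0.2294)·4 + (-0.2294)·(-1) = 0.2294; q_2·c_3 = 0.6008·3 + 0.3504·1 + (-0.0501)·0 + 0.6508·4 + (-0.3004)·(-1) = 5.0563.
u_3 = c_3 − 0.2294·q_1 − 5.0563·q_2 = (-0.1429, -0.6667, 0.0952, 0.7619, 0.5714).
‖u_3‖ = 1.1751, so q_3 = (-0.1216, -0.5673, 0.0810, 0.6484, 0.4863).
q_1·c_4 = 0.4588·(-3) + (-0.4588)·(-3) + 0.6882·4 + (-0.2294)·1 + (-0.2294)·(-4) = 3.4412; q_2·c_4 = 0.6008·(-3) + 0.3504·(-3) + (-0.0501)·4 + 0.6508·1 + (-0.3004)·(-4) = -1.2015; q_3·c_4 = (-0.1216)·(-3) + (-0.5673)·(-3) + 0.0810·4 + 0.6484·1 + 0.4863·(-4) = 1.0941.
u_4 = c_4 − 3.4412·q_1 + 1.2015·q_2 − 1.0941·q_3 = (-3.7241, -0.3793, 1.4828, 1.8621, -4.1034).
‖u_4‖ = 6.0429, so q_4 = (-0.6163, -0.0628, 0.2454, 0.3081, -0.6790).

Q = [[0.4588, 0.6008, -0.1216, -0.6163], [-0.4588, 0.3504, -0.5673, -0.0628], [0.6882, -0.0501, 0.0810, 0.2454], [-0.2294, 0.6508, 0.6484, 0.3081], [-0.2294, -0.3004, 0.4863, -0.6790]], R = [[4.3589, 1.6059, 0.2294, 3.4412], [0.0000, 2.1026, 5.0563, -1.2015], [0.0000, 0.0000, 1.1751, 1.0941], [0.0000, 0.0000, 0.0000, 6.0429]]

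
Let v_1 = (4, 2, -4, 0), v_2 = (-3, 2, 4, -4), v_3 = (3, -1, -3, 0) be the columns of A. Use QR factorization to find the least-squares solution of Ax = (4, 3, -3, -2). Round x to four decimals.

v_1 = (4, 2, -4, 0); ‖v_1‖ = 6.0000, so q_1 = (0.6667, 0.3333, -0.6667, 0.0000).
q_1·v_2 = 0.6667·(-3) + 0.3333·2 + (-0.6667)·4 + 0.0000·(-4) = -4.0000.
u_2 = v_2 + 4.0000·q_1 = (-0.3333, 3.3333, 1.3333, -4.0000).
‖u_2‖ = 5.3852, so q_2 = (-0.0619, 0.6190, 0.2476, -0.7428).
q_1·v_3 = 0.6667·3 + 0.3333·(-1) + (-0.6667)·(-3) + 0.0000·0 = 3.6667; q_2·v_3 = (-0.0619)·3 + 0.6190·(-1) + 0.2476·(-3) + (-0.7428)·0 = -1.5475.
u_3 = v_3 − 3.6667·q_1 + 1.5475·q_2 = (0.4598, -1.2644, -0.1724, -1.1494).
‖u_3‖ = 1.7779, so q_3 = (0.2586, -0.7112, -0.0970, -0.6465).
Qᵀb = (5.6667, 2.3521, 0.4849).
Back-substitute: x_3 = 0.4849/1.7779 = 0.2727.
x_2 = (2.3521 + 1.5475·0.2727)/5.3852 = 0.5152.
x_1 = (5.6667 + 4.0000·0.5152 − 3.6667·0.2727)/6.0000 = 1.1212.

x = (1.1212, 0.5152, 0.2727)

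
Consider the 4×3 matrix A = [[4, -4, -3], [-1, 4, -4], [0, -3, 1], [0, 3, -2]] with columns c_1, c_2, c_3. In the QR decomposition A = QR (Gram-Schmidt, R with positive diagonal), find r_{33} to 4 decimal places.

c_1 = (4, -1, 0, 0); ‖c_1‖ = 4.1231, so q_1 = (0.9701, -0.2425, 0.0000, 0.0000).
q_1·c_2 = 0.9701·(-4) + (-0.2425)·4 + 0.0000·(-3) + 0.0000·3 = -4.8507.
u_2 = c_2 + 4.8507·q_1 = (0.7059, 2.8235, -3.0000, 3.0000).
‖u_2‖ = 5.1450, so q_2 = (0.1372, 0.5488, -0.5831, 0.5831).
q_1·c_3 = 0.9701·(-3) + (-0.2425)·(-4) + 0.0000·1 + 0.0000·(-2) = -1.9403; q_2·c_3 = 0.1372·(-3) + 0.5488·(-4) + (-0.5831)·1 + 0.5831·(-2) = -4.3561.
u_3 = c_3 + 1.9403·q_1 + 4.3561·q_2 = (-0.5200, -2.0800, -1.5400, 0.5400).
r_{33} = ‖u_3‖ = 2.6944.

r_{33} = 2.6944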